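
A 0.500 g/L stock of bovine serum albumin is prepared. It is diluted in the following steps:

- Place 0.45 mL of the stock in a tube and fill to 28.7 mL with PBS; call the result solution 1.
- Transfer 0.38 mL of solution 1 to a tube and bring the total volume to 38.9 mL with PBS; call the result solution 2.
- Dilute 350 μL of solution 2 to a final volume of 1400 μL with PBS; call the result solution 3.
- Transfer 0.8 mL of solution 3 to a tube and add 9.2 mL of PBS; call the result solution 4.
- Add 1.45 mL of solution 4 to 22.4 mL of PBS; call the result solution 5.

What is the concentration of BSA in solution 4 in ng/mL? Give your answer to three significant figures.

Step 1: 0.45 mL brought to 28.7 mL → factor 28.7/0.45 = 63.778
Step 2: 0.38 mL brought to 38.9 mL → factor 38.9/0.38 = 102.37
Step 3: 350 μL brought to 1400 μL → factor 1400/350 = 4
Step 4: 0.8 mL + 9.2 mL = 10 mL total → factor 10/0.8 = 12.5
Dilution factor through solution 4 = 63.778 × 102.37 × 4 × 12.5 = 3.2644 × 10^5
[solution 4] = 0.500 g/L / 3.2644 × 10^5 = 1.532 × 10^-6 g/L = 1.53 ng/mL

1.53 ng/mL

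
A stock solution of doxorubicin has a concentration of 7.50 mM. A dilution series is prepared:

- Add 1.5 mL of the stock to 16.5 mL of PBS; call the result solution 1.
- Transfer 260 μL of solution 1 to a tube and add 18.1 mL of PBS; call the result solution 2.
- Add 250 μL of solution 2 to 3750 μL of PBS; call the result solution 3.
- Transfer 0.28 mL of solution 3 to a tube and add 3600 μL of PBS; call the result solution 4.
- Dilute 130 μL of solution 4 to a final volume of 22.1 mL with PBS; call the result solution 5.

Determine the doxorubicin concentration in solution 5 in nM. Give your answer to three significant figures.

Step 1: 1.5 mL + 16.5 mL = 18 mL total → factor 18/1.5 = 12
Step 2: 260 μL + 18.1 mL = 18360 μL total → factor 18360/260 = 70.615
Step 3: 250 μL + 3750 μL = 4000 μL total → factor 4000/250 = 16
Step 4: 0.28 mL + 3600 μL = 3.88 mL total → factor 3.88/0.28 = 13.857
Step 5: 130 μL brought to 22.1 mL → factor 22100/130 = 170
Overall dilution factor = 12 × 70.615 × 16 × 13.857 × 170 = 3.1939 × 10^7
Final = 7.50 mM / 3.1939 × 10^7 = 2.348 × 10^-7 mM = 0.235 nM

0.235 nM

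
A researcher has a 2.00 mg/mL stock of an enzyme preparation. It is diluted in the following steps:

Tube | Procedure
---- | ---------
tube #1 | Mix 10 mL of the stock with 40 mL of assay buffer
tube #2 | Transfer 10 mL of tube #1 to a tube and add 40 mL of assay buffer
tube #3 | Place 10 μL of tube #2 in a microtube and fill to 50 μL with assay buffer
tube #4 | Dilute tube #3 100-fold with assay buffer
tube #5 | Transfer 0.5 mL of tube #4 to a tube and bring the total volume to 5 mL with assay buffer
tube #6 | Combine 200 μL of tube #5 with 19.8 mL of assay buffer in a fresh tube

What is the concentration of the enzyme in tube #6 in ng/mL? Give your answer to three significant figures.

Step 1: 10 mL + 40 mL = 50 mL total → factor 50/10 = 5
Step 2: 10 mL + 40 mL = 50 mL total → factor 50/10 = 5
Step 3: 10 μL brought to 50 μL → factor 50/10 = 5
Step 4: 100-fold → factor 100
Step 5: 0.5 mL brought to 5 mL → factor 5/0.5 = 10
Step 6: 200 μL + 19.8 mL = 20000 μL total → factor 20000/200 = 100
Overall dilution factor = 5 × 5 × 5 × 100 × 10 × 100 = 1.25 × 10^7
Final = 2.00 mg/mL / 1.25 × 10^7 = 1.600 × 10^-7 mg/mL = 0.160 ng/mL

0.160 ng/mL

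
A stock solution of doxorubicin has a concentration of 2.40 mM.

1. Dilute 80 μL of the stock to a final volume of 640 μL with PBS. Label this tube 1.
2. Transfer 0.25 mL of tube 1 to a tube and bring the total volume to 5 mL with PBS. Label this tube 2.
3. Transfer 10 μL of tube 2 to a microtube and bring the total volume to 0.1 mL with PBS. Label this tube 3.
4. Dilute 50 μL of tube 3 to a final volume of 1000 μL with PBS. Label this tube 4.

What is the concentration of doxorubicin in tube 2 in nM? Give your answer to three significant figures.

Step 1: 80 μL brought to 640 μL → factor 640/80 = 8
Step 2: 0.25 mL brought to 5 mL → factor 5/0.25 = 20
Dilution factor through tube 2 = 8 × 20 = 160
[tube 2] = 2.40 mM / 160 = 0.01500 mM = 1.50 × 10^4 nM

1.50 × 10^4 nM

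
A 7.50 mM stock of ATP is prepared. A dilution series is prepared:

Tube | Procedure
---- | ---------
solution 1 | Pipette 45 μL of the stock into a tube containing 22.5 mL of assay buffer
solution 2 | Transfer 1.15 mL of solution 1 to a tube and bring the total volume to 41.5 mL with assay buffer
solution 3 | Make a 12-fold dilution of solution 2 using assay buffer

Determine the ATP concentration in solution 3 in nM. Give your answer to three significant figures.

Step 1: 45 μL + 22.5 mL = 22545 μL total → factor 22545/45 = 501
Step 2: 1.15 mL brought to 41.5 mL → factor 41.5/1.15 = 36.087
Step 3: 12-fold → factor 12
Overall dilution factor = 501 × 36.087 × 12 = 2.1695 × 10^5
Final = 7.50 mM / 2.1695 × 10^5 = 3.457 × 10^-5 mM = 34.6 nM

34.6 nM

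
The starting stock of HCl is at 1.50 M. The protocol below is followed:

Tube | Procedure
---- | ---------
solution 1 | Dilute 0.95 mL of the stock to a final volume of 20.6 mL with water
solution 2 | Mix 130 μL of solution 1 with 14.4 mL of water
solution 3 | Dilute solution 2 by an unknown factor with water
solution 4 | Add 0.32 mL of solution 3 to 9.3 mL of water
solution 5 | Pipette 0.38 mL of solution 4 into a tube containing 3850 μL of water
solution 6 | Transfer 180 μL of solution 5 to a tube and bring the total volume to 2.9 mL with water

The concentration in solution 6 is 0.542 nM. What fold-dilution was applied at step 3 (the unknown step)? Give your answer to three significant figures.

Step 1: 0.95 mL brought to 20.6 mL → factor 20.6/0.95 = 21.684
Step 2: 130 μL + 14.4 mL = 14530 μL total → factor 14530/130 = 111.77
Step 3: unknown factor x
Step 4: 0.32 mL + 9.3 mL = 9.62 mL total → factor 9.62/0.32 = 30.062
Step 5: 0.38 mL + 3850 μL = 4.23 mL total → factor 4.23/0.38 = 11.132
Step 6: 180 μL brought to 2.9 mL → factor 2900/180 = 16.111
Product of known-step factors = 1.3067 × 10^7
Overall factor = 1.50 M / (0.542 nM) = 2.7675 × 10^9
x = 2.7675 × 10^9 / 1.3067 × 10^7 = 212

212-fold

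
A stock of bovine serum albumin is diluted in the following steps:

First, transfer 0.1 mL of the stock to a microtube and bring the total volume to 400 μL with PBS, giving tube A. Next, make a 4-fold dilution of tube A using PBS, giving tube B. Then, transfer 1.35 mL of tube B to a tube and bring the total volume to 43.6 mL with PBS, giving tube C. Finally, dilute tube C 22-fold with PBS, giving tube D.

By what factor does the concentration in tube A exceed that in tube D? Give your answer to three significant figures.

Step 1: 0.1 mL brought to 400 μL → factor 0.4/0.1 = 4
Step 2: 4-fold → factor 4
Step 3: 1.35 mL brought to 43.6 mL → factor 43.6/1.35 = 32.296
Step 4: 22-fold → factor 22
Dilution factor to tube A = 4; to tube D = 11368
[tube A]/[tube D] = (factor to tube D)/(factor to tube A) = 11368/4 = 2.84 × 10^3

2.84 × 10^3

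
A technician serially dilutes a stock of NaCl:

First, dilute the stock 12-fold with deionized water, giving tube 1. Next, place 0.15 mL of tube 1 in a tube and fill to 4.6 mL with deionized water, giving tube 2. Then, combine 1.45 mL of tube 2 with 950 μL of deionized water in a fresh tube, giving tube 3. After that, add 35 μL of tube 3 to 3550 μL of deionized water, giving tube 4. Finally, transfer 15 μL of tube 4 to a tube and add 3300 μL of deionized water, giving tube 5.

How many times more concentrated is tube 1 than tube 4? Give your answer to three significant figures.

Step 1: 12-fold → factor 12
Step 2: 0.15 mL brought to 4.6 mL → factor 4.6/0.15 = 30.667
Step 3: 1.45 mL + 950 μL = 2.4 mL total → factor 2.4/1.45 = 1.6552
Step 4: 35 μL + 3550 μL = 3585 μL total → factor 3585/35 = 102.43
Dilution factor to tube 1 = 12; to tube 4 = 62390
[tube 1]/[tube 4] = (factor to tube 4)/(factor to tube 1) = 62390/12 = 5.20 × 10^3

5.20 × 10^3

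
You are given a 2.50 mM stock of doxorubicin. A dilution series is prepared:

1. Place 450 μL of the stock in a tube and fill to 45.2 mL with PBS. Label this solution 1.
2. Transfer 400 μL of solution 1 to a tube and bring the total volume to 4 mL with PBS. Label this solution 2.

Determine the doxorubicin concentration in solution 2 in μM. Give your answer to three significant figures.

2.49 μM

Step 1: 450 μL brought to 45.2 mL → factor 45200/450 = 100.44
Step 2: 400 μL brought to 4 mL → factor 4000/400 = 10
Overall dilution factor = 100.44 × 10 = 1004.4
Final = 2.50 mM / 1004.4 = 0.002489 mM = 2.49 μM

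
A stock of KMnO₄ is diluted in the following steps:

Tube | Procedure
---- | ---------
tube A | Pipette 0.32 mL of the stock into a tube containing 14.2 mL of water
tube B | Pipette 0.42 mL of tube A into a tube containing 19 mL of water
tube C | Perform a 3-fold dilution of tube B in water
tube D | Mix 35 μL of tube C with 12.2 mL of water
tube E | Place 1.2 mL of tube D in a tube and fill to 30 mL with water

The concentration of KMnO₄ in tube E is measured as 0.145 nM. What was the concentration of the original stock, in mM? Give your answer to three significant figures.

7.98 mM

Step 1: 0.32 mL + 14.2 mL = 14.52 mL total → factor 14.52/0.32 = 45.375
Step 2: 0.42 mL + 19 mL = 19.42 mL total → factor 19.42/0.42 = 46.238
Step 3: 3-fold → factor 3
Step 4: 35 μL + 12.2 mL = 12235 μL total → factor 12235/35 = 349.57
Step 5: 1.2 mL brought to 30 mL → factor 30/1.2 = 25
Overall dilution factor = 45.375 × 46.238 × 3 × 349.57 × 25 = 5.5006 × 10^7
Stock = 0.145 nM × 5.5006 × 10^7 = 7.976 × 10^6 nM = 7.98 mM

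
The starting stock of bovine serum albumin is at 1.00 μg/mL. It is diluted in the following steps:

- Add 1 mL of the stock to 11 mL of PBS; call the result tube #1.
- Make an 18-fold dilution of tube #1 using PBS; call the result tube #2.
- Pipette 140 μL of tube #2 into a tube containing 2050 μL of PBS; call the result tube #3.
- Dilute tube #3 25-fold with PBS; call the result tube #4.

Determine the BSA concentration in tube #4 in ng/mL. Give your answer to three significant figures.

0.0118 ng/mL

Step 1: 1 mL + 11 mL = 12 mL total → factor 12/1 = 12
Step 2: 18-fold → factor 18
Step 3: 140 μL + 2050 μL = 2190 μL total → factor 2190/140 = 15.643
Step 4: 25-fold → factor 25
Overall dilution factor = 12 × 18 × 15.643 × 25 = 84471
Final = 1.00 μg/mL / 84471 = 1.184 × 10^-5 μg/mL = 0.0118 ng/mL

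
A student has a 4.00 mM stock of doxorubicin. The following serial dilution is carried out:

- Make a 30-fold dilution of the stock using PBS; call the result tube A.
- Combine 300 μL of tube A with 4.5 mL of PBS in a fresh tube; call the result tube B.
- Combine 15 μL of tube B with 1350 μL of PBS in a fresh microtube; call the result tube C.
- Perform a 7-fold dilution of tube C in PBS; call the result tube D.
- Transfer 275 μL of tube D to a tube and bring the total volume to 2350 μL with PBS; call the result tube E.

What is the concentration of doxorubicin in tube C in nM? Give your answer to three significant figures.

Step 1: 30-fold → factor 30
Step 2: 300 μL + 4.5 mL = 4800 μL total → factor 4800/300 = 16
Step 3: 15 μL + 1350 μL = 1365 μL total → factor 1365/15 = 91
Dilution factor through tube C = 30 × 16 × 91 = 43680
[tube C] = 4.00 mM / 43680 = 9.158 × 10^-5 mM = 91.6 nM

91.6 nM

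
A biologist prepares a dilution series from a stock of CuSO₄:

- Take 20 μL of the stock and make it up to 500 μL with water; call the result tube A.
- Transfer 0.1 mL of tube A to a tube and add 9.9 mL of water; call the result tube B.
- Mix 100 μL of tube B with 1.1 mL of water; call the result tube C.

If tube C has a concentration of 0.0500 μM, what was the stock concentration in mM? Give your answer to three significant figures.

Step 1: 20 μL brought to 500 μL → factor 500/20 = 25
Step 2: 0.1 mL + 9.9 mL = 10 mL total → factor 10/0.1 = 100
Step 3: 100 μL + 1.1 mL = 1200 μL total → factor 1200/100 = 12
Overall dilution factor = 25 × 100 × 12 = 30000
Stock = 0.0500 μM × 30000 = 1500 μM = 1.50 mM

1.50 mM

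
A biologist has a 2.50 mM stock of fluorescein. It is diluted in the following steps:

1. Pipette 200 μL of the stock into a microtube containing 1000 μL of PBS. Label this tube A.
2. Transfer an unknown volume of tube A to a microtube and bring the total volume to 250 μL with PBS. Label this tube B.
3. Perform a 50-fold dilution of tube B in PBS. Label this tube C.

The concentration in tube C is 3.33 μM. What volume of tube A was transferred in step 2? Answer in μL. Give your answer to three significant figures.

99.9 μL

Step 1: 200 μL + 1000 μL = 1200 μL total → factor 1200/200 = 6
Step 2: v brought to 250 μL → factor = 250 μL/v
Step 3: 50-fold → factor 50
Product of known-step factors = 300
Overall factor = 2.50 mM / (3.33 μM) = 750.75
Step-2 factor = 750.75 / 300 = 2.5025
v = 250 μL / 2.5025 = 99.9 μL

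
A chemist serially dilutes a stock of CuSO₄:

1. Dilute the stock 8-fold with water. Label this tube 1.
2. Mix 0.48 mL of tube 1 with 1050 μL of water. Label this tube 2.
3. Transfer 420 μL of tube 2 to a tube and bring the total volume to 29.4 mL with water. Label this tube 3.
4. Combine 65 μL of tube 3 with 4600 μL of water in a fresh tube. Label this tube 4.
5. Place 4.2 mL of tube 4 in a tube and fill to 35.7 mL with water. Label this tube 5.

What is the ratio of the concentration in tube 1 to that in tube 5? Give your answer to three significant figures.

1.36 × 10^5

Step 1: 8-fold → factor 8
Step 2: 0.48 mL + 1050 μL = 1.53 mL total → factor 1.53/0.48 = 3.1875
Step 3: 420 μL brought to 29.4 mL → factor 29400/420 = 70
Step 4: 65 μL + 4600 μL = 4665 μL total → factor 4665/65 = 71.769
Step 5: 4.2 mL brought to 35.7 mL → factor 35.7/4.2 = 8.5
Dilution factor to tube 1 = 8; to tube 5 = 1.0889 × 10^6
[tube 1]/[tube 5] = (factor to tube 5)/(factor to tube 1) = 1.0889 × 10^6/8 = 1.36 × 10^5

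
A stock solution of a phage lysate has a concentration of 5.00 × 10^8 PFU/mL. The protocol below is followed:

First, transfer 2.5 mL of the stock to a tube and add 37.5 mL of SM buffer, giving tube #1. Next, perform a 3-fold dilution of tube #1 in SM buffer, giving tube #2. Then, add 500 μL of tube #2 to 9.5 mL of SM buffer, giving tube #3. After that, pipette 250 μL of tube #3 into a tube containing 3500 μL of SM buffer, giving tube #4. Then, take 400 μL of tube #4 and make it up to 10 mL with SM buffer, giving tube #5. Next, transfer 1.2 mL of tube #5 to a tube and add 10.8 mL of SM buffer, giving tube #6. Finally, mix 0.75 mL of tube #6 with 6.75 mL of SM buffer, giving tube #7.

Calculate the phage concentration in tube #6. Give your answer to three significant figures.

139 PFU/mL

Step 1: 2.5 mL + 37.5 mL = 40 mL total → factor 40/2.5 = 16
Step 2: 3-fold → factor 3
Step 3: 500 μL + 9.5 mL = 10000 μL total → factor 10000/500 = 20
Step 4: 250 μL + 3500 μL = 3750 μL total → factor 3750/250 = 15
Step 5: 400 μL brought to 10 mL → factor 10000/400 = 25
Step 6: 1.2 mL + 10.8 mL = 12 mL total → factor 12/1.2 = 10
Dilution factor through tube #6 = 16 × 3 × 20 × 15 × 25 × 10 = 3.6 × 10^6
[tube #6] = 5.00 × 10^8 PFU/mL / 3.6 × 10^6 = 139 PFU/mL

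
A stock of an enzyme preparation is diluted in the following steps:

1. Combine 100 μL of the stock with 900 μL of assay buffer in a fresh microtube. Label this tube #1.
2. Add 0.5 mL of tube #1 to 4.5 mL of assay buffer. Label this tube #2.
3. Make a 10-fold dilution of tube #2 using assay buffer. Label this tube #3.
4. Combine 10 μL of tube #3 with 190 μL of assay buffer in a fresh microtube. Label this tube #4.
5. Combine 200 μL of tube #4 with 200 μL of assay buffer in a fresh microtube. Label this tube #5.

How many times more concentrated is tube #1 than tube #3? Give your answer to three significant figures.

Step 1: 100 μL + 900 μL = 1000 μL total → factor 1000/100 = 10
Step 2: 0.5 mL + 4.5 mL = 5 mL total → factor 5/0.5 = 10
Step 3: 10-fold → factor 10
Dilution factor to tube #1 = 10; to tube #3 = 1000
[tube #1]/[tube #3] = (factor to tube #3)/(factor to tube #1) = 1000/10 = 100

100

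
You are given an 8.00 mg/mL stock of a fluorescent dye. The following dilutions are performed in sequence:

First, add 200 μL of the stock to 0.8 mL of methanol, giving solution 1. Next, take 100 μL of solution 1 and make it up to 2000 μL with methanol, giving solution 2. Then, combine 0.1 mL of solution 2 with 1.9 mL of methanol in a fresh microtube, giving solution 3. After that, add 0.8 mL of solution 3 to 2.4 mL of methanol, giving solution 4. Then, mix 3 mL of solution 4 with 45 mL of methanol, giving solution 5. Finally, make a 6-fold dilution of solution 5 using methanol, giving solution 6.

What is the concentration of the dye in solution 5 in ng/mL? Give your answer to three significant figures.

62.5 ng/mL

Step 1: 200 μL + 0.8 mL = 1000 μL total → factor 1000/200 = 5
Step 2: 100 μL brought to 2000 μL → factor 2000/100 = 20
Step 3: 0.1 mL + 1.9 mL = 2 mL total → factor 2/0.1 = 20
Step 4: 0.8 mL + 2.4 mL = 3.2 mL total → factor 3.2/0.8 = 4
Step 5: 3 mL + 45 mL = 48 mL total → factor 48/3 = 16
Dilution factor through solution 5 = 5 × 20 × 20 × 4 × 16 = 1.28 × 10^5
[solution 5] = 8.00 mg/mL / 1.28 × 10^5 = 6.250 × 10^-5 mg/mL = 62.5 ng/mL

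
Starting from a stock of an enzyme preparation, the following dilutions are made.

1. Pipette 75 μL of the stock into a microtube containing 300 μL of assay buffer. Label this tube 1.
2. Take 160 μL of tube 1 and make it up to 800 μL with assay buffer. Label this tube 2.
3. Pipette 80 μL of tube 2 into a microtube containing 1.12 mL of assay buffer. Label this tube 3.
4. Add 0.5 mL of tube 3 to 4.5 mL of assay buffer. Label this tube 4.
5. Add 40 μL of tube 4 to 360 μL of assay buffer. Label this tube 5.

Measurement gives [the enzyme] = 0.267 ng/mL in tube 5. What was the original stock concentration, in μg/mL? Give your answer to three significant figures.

10.0 μg/mL

Step 1: 75 μL + 300 μL = 375 μL total → factor 375/75 = 5
Step 2: 160 μL brought to 800 μL → factor 800/160 = 5
Step 3: 80 μL + 1.12 mL = 1200 μL total → factor 1200/80 = 15
Step 4: 0.5 mL + 4.5 mL = 5 mL total → factor 5/0.5 = 10
Step 5: 40 μL + 360 μL = 400 μL total → factor 400/40 = 10
Overall dilution factor = 5 × 5 × 15 × 10 × 10 = 37500
Stock = 0.267 ng/mL × 37500 = 1.001 × 10^4 ng/mL = 10.0 μg/mL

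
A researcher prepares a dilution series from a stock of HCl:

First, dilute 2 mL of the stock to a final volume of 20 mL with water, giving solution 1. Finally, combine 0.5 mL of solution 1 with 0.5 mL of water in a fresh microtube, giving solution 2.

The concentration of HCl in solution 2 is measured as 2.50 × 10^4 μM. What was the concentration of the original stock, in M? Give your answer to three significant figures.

0.500 M

Step 1: 2 mL brought to 20 mL → factor 20/2 = 10
Step 2: 0.5 mL + 0.5 mL = 1 mL total → factor 1/0.5 = 2
Overall dilution factor = 10 × 2 = 20
Stock = 2.50 × 10^4 μM × 20 = 5.000 × 10^5 μM = 0.500 M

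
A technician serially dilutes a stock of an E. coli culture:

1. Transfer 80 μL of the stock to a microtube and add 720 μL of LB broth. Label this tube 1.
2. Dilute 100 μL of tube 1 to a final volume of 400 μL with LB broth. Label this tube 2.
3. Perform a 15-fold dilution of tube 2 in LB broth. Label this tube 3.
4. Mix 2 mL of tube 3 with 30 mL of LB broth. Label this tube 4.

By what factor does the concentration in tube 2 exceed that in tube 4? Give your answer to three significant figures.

240

Step 1: 80 μL + 720 μL = 800 μL total → factor 800/80 = 10
Step 2: 100 μL brought to 400 μL → factor 400/100 = 4
Step 3: 15-fold → factor 15
Step 4: 2 mL + 30 mL = 32 mL total → factor 32/2 = 16
Dilution factor to tube 2 = 40; to tube 4 = 9600
[tube 2]/[tube 4] = (factor to tube 4)/(factor to tube 2) = 9600/40 = 240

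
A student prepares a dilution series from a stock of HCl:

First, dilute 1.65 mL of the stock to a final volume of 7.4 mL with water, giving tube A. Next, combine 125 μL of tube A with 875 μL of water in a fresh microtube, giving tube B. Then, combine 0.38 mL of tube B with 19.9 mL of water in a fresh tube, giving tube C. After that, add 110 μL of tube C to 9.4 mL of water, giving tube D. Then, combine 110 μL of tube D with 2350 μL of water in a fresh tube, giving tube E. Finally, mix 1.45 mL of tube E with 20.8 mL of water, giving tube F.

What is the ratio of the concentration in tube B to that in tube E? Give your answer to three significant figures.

1.03 × 10^5

Step 1: 1.65 mL brought to 7.4 mL → factor 7.4/1.65 = 4.4848
Step 2: 125 μL + 875 μL = 1000 μL total → factor 1000/125 = 8
Step 3: 0.38 mL + 19.9 mL = 20.28 mL total → factor 20.28/0.38 = 53.368
Step 4: 110 μL + 9.4 mL = 9510 μL total → factor 9510/110 = 86.455
Step 5: 110 μL + 2350 μL = 2460 μL total → factor 2460/110 = 22.364
Dilution factor to tube B = 35.879; to tube E = 3.7021 × 10^6
[tube B]/[tube E] = (factor to tube E)/(factor to tube B) = 3.7021 × 10^6/35.879 = 1.03 × 10^5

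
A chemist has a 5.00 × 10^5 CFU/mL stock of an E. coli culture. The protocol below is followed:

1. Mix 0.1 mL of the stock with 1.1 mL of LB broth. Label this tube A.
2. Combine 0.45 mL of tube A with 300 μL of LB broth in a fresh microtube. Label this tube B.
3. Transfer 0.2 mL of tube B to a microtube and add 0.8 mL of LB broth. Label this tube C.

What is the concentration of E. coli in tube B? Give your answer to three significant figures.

Step 1: 0.1 mL + 1.1 mL = 1.2 mL total → factor 1.2/0.1 = 12
Step 2: 0.45 mL + 300 μL = 0.75 mL total → factor 0.75/0.45 = 1.6667
Dilution factor through tube B = 12 × 1.6667 = 20
[tube B] = 5.00 × 10^5 CFU/mL / 20 = 2.50 × 10^4 CFU/mL

2.50 × 10^4 CFU/mL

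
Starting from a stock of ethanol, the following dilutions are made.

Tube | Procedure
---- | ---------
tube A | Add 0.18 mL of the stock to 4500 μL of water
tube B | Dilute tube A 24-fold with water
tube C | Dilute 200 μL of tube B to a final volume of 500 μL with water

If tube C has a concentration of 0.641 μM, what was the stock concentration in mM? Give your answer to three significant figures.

1.00 mM

Step 1: 0.18 mL + 4500 μL = 4.68 mL total → factor 4.68/0.18 = 26
Step 2: 24-fold → factor 24
Step 3: 200 μL brought to 500 μL → factor 500/200 = 2.5
Overall dilution factor = 26 × 24 × 2.5 = 1560
Stock = 0.641 μM × 1560 = 1000 μM = 1.00 mM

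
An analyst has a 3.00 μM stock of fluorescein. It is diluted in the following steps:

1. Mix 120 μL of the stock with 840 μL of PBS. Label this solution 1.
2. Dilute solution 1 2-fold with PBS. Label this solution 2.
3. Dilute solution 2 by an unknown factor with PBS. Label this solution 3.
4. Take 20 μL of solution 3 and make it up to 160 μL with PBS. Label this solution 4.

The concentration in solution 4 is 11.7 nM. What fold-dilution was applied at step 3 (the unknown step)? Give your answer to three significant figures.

Step 1: 120 μL + 840 μL = 960 μL total → factor 960/120 = 8
Step 2: 2-fold → factor 2
Step 3: unknown factor x
Step 4: 20 μL brought to 160 μL → factor 160/20 = 8
Product of known-step factors = 128
Overall factor = 3.00 μM / (11.7 nM) = 256.41
x = 256.41 / 128 = 2.00

2.00-fold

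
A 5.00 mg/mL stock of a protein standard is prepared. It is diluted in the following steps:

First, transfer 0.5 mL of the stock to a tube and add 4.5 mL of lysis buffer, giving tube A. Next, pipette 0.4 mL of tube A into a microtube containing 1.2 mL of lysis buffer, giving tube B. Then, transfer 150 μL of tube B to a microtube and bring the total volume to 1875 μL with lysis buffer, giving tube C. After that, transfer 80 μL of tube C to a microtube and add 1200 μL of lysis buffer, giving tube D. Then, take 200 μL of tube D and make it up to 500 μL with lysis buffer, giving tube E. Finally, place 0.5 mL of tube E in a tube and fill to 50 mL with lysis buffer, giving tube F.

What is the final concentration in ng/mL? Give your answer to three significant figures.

2.50 ng/mL

Step 1: 0.5 mL + 4.5 mL = 5 mL total → factor 5/0.5 = 10
Step 2: 0.4 mL + 1.2 mL = 1.6 mL total → factor 1.6/0.4 = 4
Step 3: 150 μL brought to 1875 μL → factor 1875/150 = 12.5
Step 4: 80 μL + 1200 μL = 1280 μL total → factor 1280/80 = 16
Step 5: 200 μL brought to 500 μL → factor 500/200 = 2.5
Step 6: 0.5 mL brought to 50 mL → factor 50/0.5 = 100
Overall dilution factor = 10 × 4 × 12.5 × 16 × 2.5 × 100 = 2 × 10^6
Final = 5.00 mg/mL / 2 × 10^6 = 2.500 × 10^-6 mg/mL = 2.50 ng/mL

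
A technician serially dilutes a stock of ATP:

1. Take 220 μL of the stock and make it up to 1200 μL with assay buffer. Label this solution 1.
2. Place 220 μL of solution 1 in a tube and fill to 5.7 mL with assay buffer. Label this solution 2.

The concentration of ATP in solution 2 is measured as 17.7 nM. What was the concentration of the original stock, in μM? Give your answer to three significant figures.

2.50 μM

Step 1: 220 μL brought to 1200 μL → factor 1200/220 = 5.4545
Step 2: 220 μL brought to 5.7 mL → factor 5700/220 = 25.909
Overall dilution factor = 5.4545 × 25.909 = 141.32
Stock = 17.7 nM × 141.32 = 2501 nM = 2.50 μM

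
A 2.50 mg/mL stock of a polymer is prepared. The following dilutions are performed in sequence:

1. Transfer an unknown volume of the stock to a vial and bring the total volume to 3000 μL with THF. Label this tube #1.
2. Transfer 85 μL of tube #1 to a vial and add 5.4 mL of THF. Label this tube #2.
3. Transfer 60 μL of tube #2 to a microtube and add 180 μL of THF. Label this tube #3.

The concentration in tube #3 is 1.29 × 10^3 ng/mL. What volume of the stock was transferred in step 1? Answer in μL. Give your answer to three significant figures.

Step 1: v brought to 3000 μL → factor = 3000 μL/v
Step 2: 85 μL + 5.4 mL = 5485 μL total → factor 5485/85 = 64.529
Step 3: 60 μL + 180 μL = 240 μL total → factor 240/60 = 4
Product of known-step factors = 258.12
Overall factor = 2.50 mg/mL / (1.29 × 10^3 ng/mL) = 1938
Step-1 factor = 1938 / 258.12 = 7.5081
v = 3000 μL / 7.5081 = 400 μL

400 μL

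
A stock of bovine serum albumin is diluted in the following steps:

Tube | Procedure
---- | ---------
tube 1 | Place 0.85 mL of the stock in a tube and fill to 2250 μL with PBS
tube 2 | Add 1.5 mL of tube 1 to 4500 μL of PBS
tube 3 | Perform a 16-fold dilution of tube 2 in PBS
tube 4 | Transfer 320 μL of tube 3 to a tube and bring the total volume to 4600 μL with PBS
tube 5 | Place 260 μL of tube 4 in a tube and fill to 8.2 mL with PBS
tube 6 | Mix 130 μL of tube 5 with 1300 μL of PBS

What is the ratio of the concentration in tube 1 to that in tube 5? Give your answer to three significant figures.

Step 1: 0.85 mL brought to 2250 μL → factor 2.25/0.85 = 2.6471
Step 2: 1.5 mL + 4500 μL = 6 mL total → factor 6/1.5 = 4
Step 3: 16-fold → factor 16
Step 4: 320 μL brought to 4600 μL → factor 4600/320 = 14.375
Step 5: 260 μL brought to 8.2 mL → factor 8200/260 = 31.538
Dilution factor to tube 1 = 2.6471; to tube 5 = 76805
[tube 1]/[tube 5] = (factor to tube 5)/(factor to tube 1) = 76805/2.6471 = 2.90 × 10^4

2.90 × 10^4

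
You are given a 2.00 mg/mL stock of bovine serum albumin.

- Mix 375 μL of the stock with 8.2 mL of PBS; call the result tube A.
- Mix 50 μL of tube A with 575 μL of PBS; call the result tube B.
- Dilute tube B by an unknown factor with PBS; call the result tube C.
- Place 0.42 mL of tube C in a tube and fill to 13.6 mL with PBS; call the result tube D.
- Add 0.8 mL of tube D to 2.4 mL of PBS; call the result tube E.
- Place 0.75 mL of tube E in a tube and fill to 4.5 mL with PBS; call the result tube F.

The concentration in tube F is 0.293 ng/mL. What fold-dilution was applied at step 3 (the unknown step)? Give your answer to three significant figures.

Step 1: 375 μL + 8.2 mL = 8575 μL total → factor 8575/375 = 22.867
Step 2: 50 μL + 575 μL = 625 μL total → factor 625/50 = 12.5
Step 3: unknown factor x
Step 4: 0.42 mL brought to 13.6 mL → factor 13.6/0.42 = 32.381
Step 5: 0.8 mL + 2.4 mL = 3.2 mL total → factor 3.2/0.8 = 4
Step 6: 0.75 mL brought to 4.5 mL → factor 4.5/0.75 = 6
Product of known-step factors = 2.2213 × 10^5
Overall factor = 2.00 mg/mL / (0.293 ng/mL) = 6.8259 × 10^6
x = 6.8259 × 10^6 / 2.2213 × 10^5 = 30.7

30.7-fold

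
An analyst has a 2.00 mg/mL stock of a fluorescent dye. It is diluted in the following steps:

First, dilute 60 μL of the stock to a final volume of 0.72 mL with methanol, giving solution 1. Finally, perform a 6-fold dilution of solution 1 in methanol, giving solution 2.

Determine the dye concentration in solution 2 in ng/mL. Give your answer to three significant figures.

Step 1: 60 μL brought to 0.72 mL → factor 720/60 = 12
Step 2: 6-fold → factor 6
Overall dilution factor = 12 × 6 = 72
Final = 2.00 mg/mL / 72 = 0.02778 mg/mL = 2.78 × 10^4 ng/mL

2.78 × 10^4 ng/mL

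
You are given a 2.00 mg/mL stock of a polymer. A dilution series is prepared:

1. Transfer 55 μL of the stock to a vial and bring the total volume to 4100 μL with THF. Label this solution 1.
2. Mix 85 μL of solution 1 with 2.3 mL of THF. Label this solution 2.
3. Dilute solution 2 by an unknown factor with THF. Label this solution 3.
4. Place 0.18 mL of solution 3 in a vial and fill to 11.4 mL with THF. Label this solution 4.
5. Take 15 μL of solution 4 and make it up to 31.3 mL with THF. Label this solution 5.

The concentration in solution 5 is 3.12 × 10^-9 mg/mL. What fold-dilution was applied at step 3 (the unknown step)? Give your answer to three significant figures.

2.32-fold

Step 1: 55 μL brought to 4100 μL → factor 4100/55 = 74.545
Step 2: 85 μL + 2.3 mL = 2385 μL total → factor 2385/85 = 28.059
Step 3: unknown factor x
Step 4: 0.18 mL brought to 11.4 mL → factor 11.4/0.18 = 63.333
Step 5: 15 μL brought to 31.3 mL → factor 31300/15 = 2086.7
Product of known-step factors = 2.7642 × 10^8
Overall factor = 2.00 mg/mL / (3.12 × 10^-9 mg/mL) = 6.4103 × 10^8
x = 6.4103 × 10^8 / 2.7642 × 10^8 = 2.32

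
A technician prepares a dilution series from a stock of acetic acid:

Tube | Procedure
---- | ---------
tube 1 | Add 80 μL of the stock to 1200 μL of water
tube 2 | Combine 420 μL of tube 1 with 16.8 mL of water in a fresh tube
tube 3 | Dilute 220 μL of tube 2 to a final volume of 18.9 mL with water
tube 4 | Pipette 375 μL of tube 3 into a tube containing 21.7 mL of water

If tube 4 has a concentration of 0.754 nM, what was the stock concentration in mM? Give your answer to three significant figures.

Step 1: 80 μL + 1200 μL = 1280 μL total → factor 1280/80 = 16
Step 2: 420 μL + 16.8 mL = 17220 μL total → factor 17220/420 = 41
Step 3: 220 μL brought to 18.9 mL → factor 18900/220 = 85.909
Step 4: 375 μL + 21.7 mL = 22075 μL total → factor 22075/375 = 58.867
Overall dilution factor = 16 × 41 × 85.909 × 58.867 = 3.3175 × 10^6
Stock = 0.754 nM × 3.3175 × 10^6 = 2.501 × 10^6 nM = 2.50 mM

2.50 mM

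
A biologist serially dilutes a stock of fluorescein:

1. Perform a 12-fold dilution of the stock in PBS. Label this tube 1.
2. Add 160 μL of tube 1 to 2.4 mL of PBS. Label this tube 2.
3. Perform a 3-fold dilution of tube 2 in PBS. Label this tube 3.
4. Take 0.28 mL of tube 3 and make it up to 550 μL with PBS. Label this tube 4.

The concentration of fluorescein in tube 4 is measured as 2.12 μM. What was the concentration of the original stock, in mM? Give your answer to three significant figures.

Step 1: 12-fold → factor 12
Step 2: 160 μL + 2.4 mL = 2560 μL total → factor 2560/160 = 16
Step 3: 3-fold → factor 3
Step 4: 0.28 mL brought to 550 μL → factor 0.55/0.28 = 1.9643
Overall dilution factor = 12 × 16 × 3 × 1.9643 = 1131.4
Stock = 2.12 μM × 1131.4 = 2399 μM = 2.40 mM

2.40 mM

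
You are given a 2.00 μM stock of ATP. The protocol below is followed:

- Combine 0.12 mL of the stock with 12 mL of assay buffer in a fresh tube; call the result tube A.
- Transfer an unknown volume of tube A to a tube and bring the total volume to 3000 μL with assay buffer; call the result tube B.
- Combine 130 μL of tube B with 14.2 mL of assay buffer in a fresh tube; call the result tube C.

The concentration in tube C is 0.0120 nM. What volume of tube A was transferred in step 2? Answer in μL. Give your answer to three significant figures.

Step 1: 0.12 mL + 12 mL = 12.12 mL total → factor 12.12/0.12 = 101
Step 2: v brought to 3000 μL → factor = 3000 μL/v
Step 3: 130 μL + 14.2 mL = 14330 μL total → factor 14330/130 = 110.23
Product of known-step factors = 11133
Overall factor = 2.00 μM / (0.0120 nM) = 1.6667 × 10^5
Step-2 factor = 1.6667 × 10^5 / 11133 = 14.97
v = 3000 μL / 14.97 = 200 μL

200 μL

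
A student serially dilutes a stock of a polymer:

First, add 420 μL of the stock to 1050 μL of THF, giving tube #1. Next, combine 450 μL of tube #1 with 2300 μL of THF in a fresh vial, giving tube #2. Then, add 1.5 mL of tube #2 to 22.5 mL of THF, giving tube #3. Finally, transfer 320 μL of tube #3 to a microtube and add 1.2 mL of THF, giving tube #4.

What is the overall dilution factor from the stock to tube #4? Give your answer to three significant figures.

Step 1: 420 μL + 1050 μL = 1470 μL total → factor 1470/420 = 3.5
Step 2: 450 μL + 2300 μL = 2750 μL total → factor 2750/450 = 6.1111
Step 3: 1.5 mL + 22.5 mL = 24 mL total → factor 24/1.5 = 16
Step 4: 320 μL + 1.2 mL = 1520 μL total → factor 1520/320 = 4.75
Overall dilution factor = 3.5 × 6.1111 × 16 × 4.75 = 1625.6

1.63 × 10^3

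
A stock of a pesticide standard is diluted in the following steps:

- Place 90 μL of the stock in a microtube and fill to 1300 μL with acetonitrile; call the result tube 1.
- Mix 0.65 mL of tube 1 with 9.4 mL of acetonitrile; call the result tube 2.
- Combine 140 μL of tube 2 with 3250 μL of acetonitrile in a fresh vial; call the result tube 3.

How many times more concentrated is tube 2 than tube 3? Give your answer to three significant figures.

24.2

Step 1: 90 μL brought to 1300 μL → factor 1300/90 = 14.444
Step 2: 0.65 mL + 9.4 mL = 10.05 mL total → factor 10.05/0.65 = 15.462
Step 3: 140 μL + 3250 μL = 3390 μL total → factor 3390/140 = 24.214
Dilution factor to tube 2 = 223.33; to tube 3 = 5407.9
[tube 2]/[tube 3] = (factor to tube 3)/(factor to tube 2) = 5407.9/223.33 = 24.2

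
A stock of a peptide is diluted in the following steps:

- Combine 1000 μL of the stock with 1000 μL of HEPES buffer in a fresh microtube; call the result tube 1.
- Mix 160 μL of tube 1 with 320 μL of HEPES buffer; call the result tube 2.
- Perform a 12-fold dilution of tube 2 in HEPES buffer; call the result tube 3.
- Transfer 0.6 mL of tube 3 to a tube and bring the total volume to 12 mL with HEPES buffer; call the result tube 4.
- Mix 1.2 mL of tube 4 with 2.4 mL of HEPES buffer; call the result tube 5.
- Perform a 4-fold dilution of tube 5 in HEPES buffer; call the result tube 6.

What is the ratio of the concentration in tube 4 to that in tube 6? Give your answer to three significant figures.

12.0

Step 1: 1000 μL + 1000 μL = 2000 μL total → factor 2000/1000 = 2
Step 2: 160 μL + 320 μL = 480 μL total → factor 480/160 = 3
Step 3: 12-fold → factor 12
Step 4: 0.6 mL brought to 12 mL → factor 12/0.6 = 20
Step 5: 1.2 mL + 2.4 mL = 3.6 mL total → factor 3.6/1.2 = 3
Step 6: 4-fold → factor 4
Dilution factor to tube 4 = 1440; to tube 6 = 17280
[tube 4]/[tube 6] = (factor to tube 6)/(factor to tube 4) = 17280/1440 = 12.0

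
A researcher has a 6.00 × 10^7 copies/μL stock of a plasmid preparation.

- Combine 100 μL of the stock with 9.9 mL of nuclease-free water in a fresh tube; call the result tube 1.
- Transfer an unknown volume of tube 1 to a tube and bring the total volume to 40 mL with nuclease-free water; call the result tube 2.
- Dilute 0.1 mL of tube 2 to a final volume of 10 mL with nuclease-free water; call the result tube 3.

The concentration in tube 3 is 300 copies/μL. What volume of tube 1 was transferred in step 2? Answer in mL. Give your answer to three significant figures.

2.00 mL

Step 1: 100 μL + 9.9 mL = 10000 μL total → factor 10000/100 = 100
Step 2: v brought to 40 mL → factor = 40 mL/v
Step 3: 0.1 mL brought to 10 mL → factor 10/0.1 = 100
Product of known-step factors = 10000
Overall factor = 6.00 × 10^7 copies/μL / (300 copies/μL) = 2 × 10^5
Step-2 factor = 2 × 10^5 / 10000 = 20
v = 40 mL / 20 = 2.00 mL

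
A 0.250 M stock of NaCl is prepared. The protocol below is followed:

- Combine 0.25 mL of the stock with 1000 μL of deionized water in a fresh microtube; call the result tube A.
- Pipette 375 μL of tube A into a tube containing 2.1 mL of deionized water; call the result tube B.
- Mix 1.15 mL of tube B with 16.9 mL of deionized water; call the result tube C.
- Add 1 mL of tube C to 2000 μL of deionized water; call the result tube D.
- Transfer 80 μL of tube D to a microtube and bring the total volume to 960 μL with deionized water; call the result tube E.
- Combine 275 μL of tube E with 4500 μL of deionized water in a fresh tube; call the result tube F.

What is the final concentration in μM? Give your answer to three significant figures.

Step 1: 0.25 mL + 1000 μL = 1.25 mL total → factor 1.25/0.25 = 5
Step 2: 375 μL + 2.1 mL = 2475 μL total → factor 2475/375 = 6.6
Step 3: 1.15 mL + 16.9 mL = 18.05 mL total → factor 18.05/1.15 = 15.696
Step 4: 1 mL + 2000 μL = 3 mL total → factor 3/1 = 3
Step 5: 80 μL brought to 960 μL → factor 960/80 = 12
Step 6: 275 μL + 4500 μL = 4775 μL total → factor 4775/275 = 17.364
Overall dilution factor = 5 × 6.6 × 15.696 × 3 × 12 × 17.364 = 3.2377 × 10^5
Final = 0.250 M / 3.2377 × 10^5 = 7.722 × 10^-7 M = 0.772 μM

0.772 μM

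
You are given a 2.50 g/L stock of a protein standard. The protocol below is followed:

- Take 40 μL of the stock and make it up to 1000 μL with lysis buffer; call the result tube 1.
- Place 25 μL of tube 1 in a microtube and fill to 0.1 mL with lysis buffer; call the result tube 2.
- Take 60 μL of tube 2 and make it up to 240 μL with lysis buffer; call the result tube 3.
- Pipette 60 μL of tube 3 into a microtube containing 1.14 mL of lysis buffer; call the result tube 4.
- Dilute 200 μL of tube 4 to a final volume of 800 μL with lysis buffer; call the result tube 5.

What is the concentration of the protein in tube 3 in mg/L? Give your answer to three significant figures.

Step 1: 40 μL brought to 1000 μL → factor 1000/40 = 25
Step 2: 25 μL brought to 0.1 mL → factor 100/25 = 4
Step 3: 60 μL brought to 240 μL → factor 240/60 = 4
Dilution factor through tube 3 = 25 × 4 × 4 = 400
[tube 3] = 2.50 g/L / 400 = 0.006250 g/L = 6.25 mg/L

6.25 mg/L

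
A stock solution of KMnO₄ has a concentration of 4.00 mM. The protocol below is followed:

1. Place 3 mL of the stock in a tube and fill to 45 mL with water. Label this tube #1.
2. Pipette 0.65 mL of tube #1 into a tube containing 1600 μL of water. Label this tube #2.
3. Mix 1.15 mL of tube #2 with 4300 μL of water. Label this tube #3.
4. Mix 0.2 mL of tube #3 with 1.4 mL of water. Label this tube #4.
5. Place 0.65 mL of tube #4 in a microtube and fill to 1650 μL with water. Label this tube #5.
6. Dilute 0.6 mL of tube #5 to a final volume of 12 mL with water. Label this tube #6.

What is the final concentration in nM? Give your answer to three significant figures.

Step 1: 3 mL brought to 45 mL → factor 45/3 = 15
Step 2: 0.65 mL + 1600 μL = 2.25 mL total → factor 2.25/0.65 = 3.4615
Step 3: 1.15 mL + 4300 μL = 5.45 mL total → factor 5.45/1.15 = 4.7391
Step 4: 0.2 mL + 1.4 mL = 1.6 mL total → factor 1.6/0.2 = 8
Step 5: 0.65 mL brought to 1650 μL → factor 1.65/0.65 = 2.5385
Step 6: 0.6 mL brought to 12 mL → factor 12/0.6 = 20
Overall dilution factor = 15 × 3.4615 × 4.7391 × 8 × 2.5385 × 20 = 99942
Final = 4.00 mM / 99942 = 4.002 × 10^-5 mM = 40.0 nM

40.0 nM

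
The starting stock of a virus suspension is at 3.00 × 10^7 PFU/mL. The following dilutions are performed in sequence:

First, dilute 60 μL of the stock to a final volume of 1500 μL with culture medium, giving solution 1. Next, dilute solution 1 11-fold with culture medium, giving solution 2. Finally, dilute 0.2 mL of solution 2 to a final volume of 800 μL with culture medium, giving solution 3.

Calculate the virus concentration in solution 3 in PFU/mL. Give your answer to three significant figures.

2.73 × 10^4 PFU/mL

Step 1: 60 μL brought to 1500 μL → factor 1500/60 = 25
Step 2: 11-fold → factor 11
Step 3: 0.2 mL brought to 800 μL → factor 0.8/0.2 = 4
Dilution factor through solution 3 = 25 × 11 × 4 = 1100
[solution 3] = 3.00 × 10^7 PFU/mL / 1100 = 2.73 × 10^4 PFU/mL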